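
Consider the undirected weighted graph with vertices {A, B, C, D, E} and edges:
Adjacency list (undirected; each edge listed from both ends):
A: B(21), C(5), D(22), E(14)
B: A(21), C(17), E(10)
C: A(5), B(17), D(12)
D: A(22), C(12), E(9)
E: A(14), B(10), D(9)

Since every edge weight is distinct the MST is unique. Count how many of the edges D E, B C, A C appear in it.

Sort edges by weight, then run Kruskal:
A C (5): add. Components now {A,C} {B} {D} {E}
D E (9): add. Components now {A,C} {B} {D,E}
B E (10): add. Components now {A,C} {B,D,E}
C D (12): add. Components now {A,B,C,D,E}
MST edge set: {A C, D E, B E, C D}.
Of the listed edges, {D E, A C} are in the MST → 2.

2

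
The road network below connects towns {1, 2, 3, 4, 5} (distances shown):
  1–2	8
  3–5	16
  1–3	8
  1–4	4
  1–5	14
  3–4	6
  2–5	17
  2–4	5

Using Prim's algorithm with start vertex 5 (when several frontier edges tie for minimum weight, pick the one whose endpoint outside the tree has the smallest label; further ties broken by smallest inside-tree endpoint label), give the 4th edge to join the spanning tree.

Grow the tree from 5 using Prim:
Step 1: cheapest edge leaving the tree is 1–5 (14); add 1.
Step 2: cheapest edge leaving the tree is 1–4 (4); add 4.
Step 3: cheapest edge leaving the tree is 2–4 (5); add 2.
Step 4: cheapest edge leaving the tree is 3–4 (6); add 3.
The 4th edge added is 3–4.

3-4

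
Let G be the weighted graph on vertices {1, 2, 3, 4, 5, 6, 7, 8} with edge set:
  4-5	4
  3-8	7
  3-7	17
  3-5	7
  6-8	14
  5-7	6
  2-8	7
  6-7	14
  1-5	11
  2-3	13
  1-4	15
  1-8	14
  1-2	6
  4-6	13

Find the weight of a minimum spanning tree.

Kruskal: consider edges lightest-first.
4-5 (4): add — endpoints in different components.
1-2 (6): add — endpoints in different components.
5-7 (6): add — endpoints in different components.
2-8 (7): add — endpoints in different components.
3-5 (7): add — endpoints in different components.
3-8 (7): add — endpoints in different components.
1-5 (11): skip — 1 and 5 already connected.
2-3 (13): skip — 2 and 3 already connected.
4-6 (13): add — endpoints in different components.
MST edges: 4-5, 1-2, 5-7, 2-8, 3-5, 3-8, 4-6; total weight 4+6+6+7+7+7+13 = 50.

50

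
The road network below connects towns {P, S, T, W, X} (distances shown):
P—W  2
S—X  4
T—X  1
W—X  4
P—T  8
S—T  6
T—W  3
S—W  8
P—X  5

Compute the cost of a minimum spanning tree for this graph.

Kruskal: consider edges lightest-first.
T—X (1): add — endpoints in different components.
P—W (2): add — endpoints in different components.
T—W (3): add — endpoints in different components.
S—X (4): add — endpoints in different components.
MST edges: T—X, P—W, T—W, S—X; total weight 1+2+3+4 = 10.

10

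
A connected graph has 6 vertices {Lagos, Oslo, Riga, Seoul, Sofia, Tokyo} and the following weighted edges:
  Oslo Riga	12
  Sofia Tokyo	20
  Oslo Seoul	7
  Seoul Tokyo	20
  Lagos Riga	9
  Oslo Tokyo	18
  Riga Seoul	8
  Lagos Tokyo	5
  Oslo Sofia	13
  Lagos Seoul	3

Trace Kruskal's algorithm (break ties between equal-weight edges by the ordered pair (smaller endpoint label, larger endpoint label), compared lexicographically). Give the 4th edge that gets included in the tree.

Riga-Seoul

Kruskal: consider edges lightest-first.
Lagos Seoul (3): add. Components now {Sofia} {Oslo} {Tokyo} {Lagos,Seoul} {Riga}
Lagos Tokyo (5): add. Components now {Sofia} {Oslo} {Lagos,Seoul,Tokyo} {Riga}
Oslo Seoul (7): add. Components now {Sofia} {Lagos,Oslo,Seoul,Tokyo} {Riga}
Riga Seoul (8): add. Components now {Sofia} {Lagos,Oslo,Riga,Seoul,Tokyo}
Lagos Riga (9): skip — Lagos and Riga already connected.
Oslo Riga (12): skip — Oslo and Riga already connected.
Oslo Sofia (13): add. Components now {Lagos,Oslo,Riga,Seoul,Sofia,Tokyo}
The 4th edge added is Riga Seoul.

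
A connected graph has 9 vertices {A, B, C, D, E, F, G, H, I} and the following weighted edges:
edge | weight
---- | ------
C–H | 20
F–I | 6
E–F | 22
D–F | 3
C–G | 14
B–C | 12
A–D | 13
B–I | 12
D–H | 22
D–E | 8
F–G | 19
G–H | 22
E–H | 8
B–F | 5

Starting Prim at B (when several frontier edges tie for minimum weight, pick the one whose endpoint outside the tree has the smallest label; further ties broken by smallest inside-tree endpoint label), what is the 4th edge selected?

D-E

Prim's algorithm from B:
Step 1: cheapest edge leaving the tree is B–F (5); add F.
Step 2: cheapest edge leaving the tree is D–F (3); add D.
Step 3: cheapest edge leaving the tree is F–I (6); add I.
Step 4: cheapest edge leaving the tree is D–E (8); add E.
Step 5: cheapest edge leaving the tree is E–H (8); add H.
Step 6: cheapest edge leaving the tree is B–C (12); add C.
Step 7: cheapest edge leaving the tree is A–D (13); add A.
Step 8: cheapest edge leaving the tree is C–G (14); add G.
The 4th edge added is D–E.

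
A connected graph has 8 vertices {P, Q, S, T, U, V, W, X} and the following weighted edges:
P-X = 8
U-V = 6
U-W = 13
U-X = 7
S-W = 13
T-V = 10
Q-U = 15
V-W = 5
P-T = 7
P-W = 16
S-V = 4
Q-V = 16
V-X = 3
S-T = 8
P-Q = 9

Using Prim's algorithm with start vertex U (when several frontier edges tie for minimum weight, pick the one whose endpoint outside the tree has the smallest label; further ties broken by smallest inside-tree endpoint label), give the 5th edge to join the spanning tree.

Grow the tree from U using Prim:
Step 1: cheapest edge leaving the tree is U-V (6); add V.
Step 2: cheapest edge leaving the tree is V-X (3); add X.
Step 3: cheapest edge leaving the tree is S-V (4); add S.
Step 4: cheapest edge leaving the tree is V-W (5); add W.
Step 5: cheapest edge leaving the tree is P-X (8); add P.
Step 6: cheapest edge leaving the tree is P-T (7); add T.
Step 7: cheapest edge leaving the tree is P-Q (9); add Q.
The 5th edge added is P-X.

P-X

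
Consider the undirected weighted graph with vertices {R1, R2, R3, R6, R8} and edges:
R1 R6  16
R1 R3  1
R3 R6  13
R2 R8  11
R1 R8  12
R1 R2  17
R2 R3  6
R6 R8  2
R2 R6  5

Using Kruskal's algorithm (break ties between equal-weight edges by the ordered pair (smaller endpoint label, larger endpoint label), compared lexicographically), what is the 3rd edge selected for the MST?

Kruskal's algorithm — process edges by increasing weight (ties by edge label):
R1 R3 (1): add — endpoints in different components.
R6 R8 (2): add — endpoints in different components.
R2 R6 (5): add — endpoints in different components.
R2 R3 (6): add — endpoints in different components.
The 3rd edge added is R2 R6.

R2-R6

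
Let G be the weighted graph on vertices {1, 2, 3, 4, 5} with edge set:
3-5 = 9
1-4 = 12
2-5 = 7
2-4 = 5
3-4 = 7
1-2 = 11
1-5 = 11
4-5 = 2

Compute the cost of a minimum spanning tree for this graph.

Grow the tree from 4 using Prim:
Step 1: frontier [4-5 2, 2-4 5, 3-4 7, 1-4 12] → take 4-5 (2); add 5.
Step 2: frontier [2-4 5, 3-4 7, 1-4 12, 2-5 7, 3-5 9, 1-5 11] → take 2-4 (5); add 2.
Step 3: frontier [1-2 11, 3-4 7, 1-4 12, 3-5 9, 1-5 11] → take 3-4 (7); add 3.
Step 4: frontier [1-2 11, 1-4 12, 1-5 11] → take 1-2 (11); add 1.
MST edges: 4-5, 2-4, 3-4, 1-2; total weight 2+5+7+11 = 25.

25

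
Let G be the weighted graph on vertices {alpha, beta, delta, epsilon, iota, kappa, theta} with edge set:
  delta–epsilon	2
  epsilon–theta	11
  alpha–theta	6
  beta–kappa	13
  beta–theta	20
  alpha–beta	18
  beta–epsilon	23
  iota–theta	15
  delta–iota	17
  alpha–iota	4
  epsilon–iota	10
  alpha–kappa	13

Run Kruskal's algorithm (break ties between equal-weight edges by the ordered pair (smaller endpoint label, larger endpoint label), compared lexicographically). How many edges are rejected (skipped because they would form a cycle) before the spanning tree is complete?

1

Kruskal's algorithm — process edges by increasing weight (ties by edge label):
delta–epsilon (2): add — endpoints in different components.
alpha–iota (4): add — endpoints in different components.
alpha–theta (6): add — endpoints in different components.
epsilon–iota (10): add — endpoints in different components.
epsilon–theta (11): skip — epsilon and theta already connected.
alpha–kappa (13): add — endpoints in different components.
beta–kappa (13): add — endpoints in different components.
Edges rejected before the tree was complete: 1.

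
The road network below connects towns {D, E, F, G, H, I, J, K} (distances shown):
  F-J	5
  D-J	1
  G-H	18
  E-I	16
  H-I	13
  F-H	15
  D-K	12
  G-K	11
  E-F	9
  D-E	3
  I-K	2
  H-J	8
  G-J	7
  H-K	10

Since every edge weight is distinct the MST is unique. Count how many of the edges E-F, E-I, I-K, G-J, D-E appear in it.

3

Kruskal: consider edges lightest-first.
D-J (1): add — endpoints in different components.
I-K (2): add — endpoints in different components.
D-E (3): add — endpoints in different components.
F-J (5): add — endpoints in different components.
G-J (7): add — endpoints in different components.
H-J (8): add — endpoints in different components.
E-F (9): skip — E and F already connected.
H-K (10): add — endpoints in different components.
MST edge set: {D-J, I-K, D-E, F-J, G-J, H-J, H-K}.
Of the listed edges, {I-K, G-J, D-E} are in the MST → 3.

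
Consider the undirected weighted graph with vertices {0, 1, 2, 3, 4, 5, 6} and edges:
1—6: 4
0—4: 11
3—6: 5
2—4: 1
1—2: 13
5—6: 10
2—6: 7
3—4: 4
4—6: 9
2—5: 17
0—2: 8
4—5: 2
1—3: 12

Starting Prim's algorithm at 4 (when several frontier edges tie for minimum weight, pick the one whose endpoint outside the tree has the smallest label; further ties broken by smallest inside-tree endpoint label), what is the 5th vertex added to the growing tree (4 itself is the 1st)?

6

Prim, starting at 4.
Step 1: cheapest edge leaving the tree is 2—4 (1); add 2.
Step 2: cheapest edge leaving the tree is 4—5 (2); add 5.
Step 3: cheapest edge leaving the tree is 3—4 (4); add 3.
Step 4: cheapest edge leaving the tree is 3—6 (5); add 6.
Step 5: cheapest edge leaving the tree is 1—6 (4); add 1.
Step 6: cheapest edge leaving the tree is 0—2 (8); add 0.
Vertex order: 4, 2, 5, 3, 6, 1, 0. The 5th vertex is 6.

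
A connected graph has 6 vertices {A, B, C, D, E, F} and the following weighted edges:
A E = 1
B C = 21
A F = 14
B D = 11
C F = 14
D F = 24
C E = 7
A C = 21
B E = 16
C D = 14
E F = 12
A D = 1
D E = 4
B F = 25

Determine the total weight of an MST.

32

Prim's algorithm from E:
Step 1: frontier [A E 1, D E 4, C E 7, E F 12, B E 16] → take A E (1); add A.
Step 2: frontier [A D 1, A F 14, A C 21, D E 4, C E 7, E F 12, B E 16] → take A D (1); add D.
Step 3: frontier [A F 14, A C 21, B D 11, C D 14, D F 24, C E 7, E F 12, B E 16] → take C E (7); add C.
Step 4: frontier [A F 14, C F 14, B C 21, B D 11, D F 24, E F 12, B E 16] → take B D (11); add B.
Step 5: frontier [A F 14, B F 25, C F 14, D F 24, E F 12] → take E F (12); add F.
MST edges: A E, A D, C E, B D, E F; total weight 1+1+7+11+12 = 32.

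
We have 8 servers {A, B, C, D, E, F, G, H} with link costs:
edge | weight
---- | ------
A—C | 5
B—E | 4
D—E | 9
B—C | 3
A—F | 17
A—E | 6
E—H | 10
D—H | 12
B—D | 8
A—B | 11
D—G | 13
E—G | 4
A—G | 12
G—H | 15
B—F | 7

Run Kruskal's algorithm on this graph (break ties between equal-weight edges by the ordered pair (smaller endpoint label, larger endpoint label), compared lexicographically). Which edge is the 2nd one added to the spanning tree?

B-E

Kruskal: consider edges lightest-first.
B—C (3): add — endpoints in different components.
B—E (4): add — endpoints in different components.
E—G (4): add — endpoints in different components.
A—C (5): add — endpoints in different components.
A—E (6): skip — A and E already connected.
B—F (7): add — endpoints in different components.
B—D (8): add — endpoints in different components.
D—E (9): skip — D and E already connected.
E—H (10): add — endpoints in different components.
The 2nd edge added is B—E.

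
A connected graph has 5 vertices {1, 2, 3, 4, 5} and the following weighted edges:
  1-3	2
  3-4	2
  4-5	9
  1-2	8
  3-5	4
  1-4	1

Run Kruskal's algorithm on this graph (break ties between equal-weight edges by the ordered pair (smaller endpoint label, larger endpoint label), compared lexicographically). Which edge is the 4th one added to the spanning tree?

Kruskal: consider edges lightest-first.
1-4 (1): add. Components now {1,4} {2} {3} {5}
1-3 (2): add. Components now {1,3,4} {2} {5}
3-4 (2): skip — 3 and 4 already connected.
3-5 (4): add. Components now {1,3,4,5} {2}
1-2 (8): add. Components now {1,2,3,4,5}
The 4th edge added is 1-2.

1-2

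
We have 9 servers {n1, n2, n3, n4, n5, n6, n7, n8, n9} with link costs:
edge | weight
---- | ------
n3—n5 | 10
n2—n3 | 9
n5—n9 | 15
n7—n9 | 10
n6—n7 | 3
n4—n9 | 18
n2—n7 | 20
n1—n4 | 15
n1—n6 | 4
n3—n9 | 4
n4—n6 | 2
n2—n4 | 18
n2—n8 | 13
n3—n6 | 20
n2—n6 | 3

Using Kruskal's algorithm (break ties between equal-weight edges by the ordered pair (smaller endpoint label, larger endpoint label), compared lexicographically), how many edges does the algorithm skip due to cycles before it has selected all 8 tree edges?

1

Kruskal: consider edges lightest-first.
n4—n6 (2): add — endpoints in different components.
n2—n6 (3): add — endpoints in different components.
n6—n7 (3): add — endpoints in different components.
n1—n6 (4): add — endpoints in different components.
n3—n9 (4): add — endpoints in different components.
n2—n3 (9): add — endpoints in different components.
n3—n5 (10): add — endpoints in different components.
n7—n9 (10): skip — n9 and n7 already connected.
n2—n8 (13): add — endpoints in different components.
Edges rejected before the tree was complete: 1.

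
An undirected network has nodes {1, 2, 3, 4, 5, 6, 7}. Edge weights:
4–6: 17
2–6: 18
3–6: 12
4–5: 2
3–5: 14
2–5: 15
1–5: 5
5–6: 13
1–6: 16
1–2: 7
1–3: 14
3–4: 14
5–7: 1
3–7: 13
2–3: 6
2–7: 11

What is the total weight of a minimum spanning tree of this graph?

Kruskal: consider edges lightest-first.
5–7 (1): add — endpoints in different components.
4–5 (2): add — endpoints in different components.
1–5 (5): add — endpoints in different components.
2–3 (6): add — endpoints in different components.
1–2 (7): add — endpoints in different components.
2–7 (11): skip — 2 and 7 already connected.
3–6 (12): add — endpoints in different components.
MST edges: 5–7, 4–5, 1–5, 2–3, 1–2, 3–6; total weight 1+2+5+6+7+12 = 33.

33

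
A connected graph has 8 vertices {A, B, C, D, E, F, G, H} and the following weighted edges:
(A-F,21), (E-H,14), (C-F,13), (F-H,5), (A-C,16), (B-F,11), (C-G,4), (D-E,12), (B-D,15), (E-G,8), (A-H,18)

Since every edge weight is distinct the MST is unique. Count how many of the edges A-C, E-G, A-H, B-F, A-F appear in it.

Kruskal: consider edges lightest-first.
C-G (4): add — endpoints in different components.
F-H (5): add — endpoints in different components.
E-G (8): add — endpoints in different components.
B-F (11): add — endpoints in different components.
D-E (12): add — endpoints in different components.
C-F (13): add — endpoints in different components.
E-H (14): skip — E and H already connected.
B-D (15): skip — B and D already connected.
A-C (16): add — endpoints in different components.
MST edge set: {C-G, F-H, E-G, B-F, D-E, C-F, A-C}.
Of the listed edges, {A-C, E-G, B-F} are in the MST → 3.

3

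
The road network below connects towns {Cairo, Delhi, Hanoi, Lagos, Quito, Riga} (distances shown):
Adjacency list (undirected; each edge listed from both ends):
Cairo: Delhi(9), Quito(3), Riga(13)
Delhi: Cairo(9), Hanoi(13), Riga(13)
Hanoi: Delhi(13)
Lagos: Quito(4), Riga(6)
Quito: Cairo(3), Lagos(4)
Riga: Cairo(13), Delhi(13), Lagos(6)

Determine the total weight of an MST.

35

Sort edges by weight, then run Kruskal:
Cairo—Quito (3): add — endpoints in different components.
Lagos—Quito (4): add — endpoints in different components.
Lagos—Riga (6): add — endpoints in different components.
Cairo—Delhi (9): add — endpoints in different components.
Cairo—Riga (13): skip — Cairo and Riga already connected.
Delhi—Hanoi (13): add — endpoints in different components.
MST edges: Cairo—Quito, Lagos—Quito, Lagos—Riga, Cairo—Delhi, Delhi—Hanoi; total weight 3+4+6+9+13 = 35.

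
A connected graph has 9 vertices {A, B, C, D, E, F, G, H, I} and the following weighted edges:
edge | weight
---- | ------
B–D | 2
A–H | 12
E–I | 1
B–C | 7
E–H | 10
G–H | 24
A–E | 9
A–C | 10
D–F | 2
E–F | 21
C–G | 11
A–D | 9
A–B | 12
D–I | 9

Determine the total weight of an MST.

Sort edges by weight, then run Kruskal:
E–I (1): add — endpoints in different components.
B–D (2): add — endpoints in different components.
D–F (2): add — endpoints in different components.
B–C (7): add — endpoints in different components.
A–D (9): add — endpoints in different components.
A–E (9): add — endpoints in different components.
D–I (9): skip — D and I already connected.
A–C (10): skip — A and C already connected.
E–H (10): add — endpoints in different components.
C–G (11): add — endpoints in different components.
MST edges: E–I, B–D, D–F, B–C, A–D, A–E, E–H, C–G; total weight 1+2+2+7+9+9+10+11 = 51.

51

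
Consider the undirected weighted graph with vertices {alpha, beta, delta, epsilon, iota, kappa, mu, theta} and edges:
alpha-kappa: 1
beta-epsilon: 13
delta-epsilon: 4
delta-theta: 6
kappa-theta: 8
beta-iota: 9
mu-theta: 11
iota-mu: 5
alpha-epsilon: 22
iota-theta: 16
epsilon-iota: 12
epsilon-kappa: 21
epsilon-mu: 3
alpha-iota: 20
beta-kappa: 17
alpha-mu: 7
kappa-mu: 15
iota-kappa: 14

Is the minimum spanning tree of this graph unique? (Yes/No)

Yes

Kruskal: consider edges lightest-first.
alpha-kappa (1): add — endpoints in different components.
epsilon-mu (3): add — endpoints in different components.
delta-epsilon (4): add — endpoints in different components.
iota-mu (5): add — endpoints in different components.
delta-theta (6): add — endpoints in different components.
alpha-mu (7): add — endpoints in different components.
kappa-theta (8): skip — kappa and theta already connected.
beta-iota (9): add — endpoints in different components.
Every non-tree edge has weight strictly greater than the heaviest edge on the tree path between its endpoints, so the MST is unique.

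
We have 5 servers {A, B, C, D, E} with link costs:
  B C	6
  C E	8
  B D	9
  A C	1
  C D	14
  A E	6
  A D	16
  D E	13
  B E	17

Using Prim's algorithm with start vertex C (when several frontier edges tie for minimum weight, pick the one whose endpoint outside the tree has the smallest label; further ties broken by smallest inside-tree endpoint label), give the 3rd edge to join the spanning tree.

A-E

Prim, starting at C.
Step 1: cheapest edge leaving the tree is A C (1); add A.
Step 2: cheapest edge leaving the tree is B C (6); add B.
Step 3: cheapest edge leaving the tree is A E (6); add E.
Step 4: cheapest edge leaving the tree is B D (9); add D.
The 3rd edge added is A E.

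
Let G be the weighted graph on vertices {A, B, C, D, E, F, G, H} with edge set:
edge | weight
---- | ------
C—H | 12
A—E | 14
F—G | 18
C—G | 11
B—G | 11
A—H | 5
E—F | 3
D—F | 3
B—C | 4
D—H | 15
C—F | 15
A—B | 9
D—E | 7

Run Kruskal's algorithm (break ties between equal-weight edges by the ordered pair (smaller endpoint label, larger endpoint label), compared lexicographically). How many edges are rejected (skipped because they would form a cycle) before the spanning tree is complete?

Kruskal's algorithm — process edges by increasing weight (ties by edge label):
D—F (3): add — endpoints in different components.
E—F (3): add — endpoints in different components.
B—C (4): add — endpoints in different components.
A—H (5): add — endpoints in different components.
D—E (7): skip — D and E already connected.
A—B (9): add — endpoints in different components.
B—G (11): add — endpoints in different components.
C—G (11): skip — C and G already connected.
C—H (12): skip — C and H already connected.
A—E (14): add — endpoints in different components.
Edges rejected before the tree was complete: 3.

3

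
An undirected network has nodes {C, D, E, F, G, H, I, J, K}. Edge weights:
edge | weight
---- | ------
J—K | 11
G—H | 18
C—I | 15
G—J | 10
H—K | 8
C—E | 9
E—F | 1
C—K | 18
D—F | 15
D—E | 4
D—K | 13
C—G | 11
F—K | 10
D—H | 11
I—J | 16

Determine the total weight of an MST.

Kruskal's algorithm — process edges by increasing weight (ties by edge label):
E—F (1): add — endpoints in different components.
D—E (4): add — endpoints in different components.
H—K (8): add — endpoints in different components.
C—E (9): add — endpoints in different components.
F—K (10): add — endpoints in different components.
G—J (10): add — endpoints in different components.
C—G (11): add — endpoints in different components.
D—H (11): skip — D and H already connected.
J—K (11): skip — J and K already connected.
D—K (13): skip — D and K already connected.
C—I (15): add — endpoints in different components.
MST edges: E—F, D—E, H—K, C—E, F—K, G—J, C—G, C—I; total weight 1+4+8+9+10+10+11+15 = 68.

68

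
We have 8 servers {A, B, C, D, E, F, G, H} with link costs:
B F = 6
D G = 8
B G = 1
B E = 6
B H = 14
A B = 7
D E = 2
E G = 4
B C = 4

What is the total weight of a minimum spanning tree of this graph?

38

Prim, starting at F.
Step 1: cheapest edge leaving the tree is B F (6); add B.
Step 2: cheapest edge leaving the tree is B G (1); add G.
Step 3: cheapest edge leaving the tree is B C (4); add C.
Step 4: cheapest edge leaving the tree is E G (4); add E.
Step 5: cheapest edge leaving the tree is D E (2); add D.
Step 6: cheapest edge leaving the tree is A B (7); add A.
Step 7: cheapest edge leaving the tree is B H (14); add H.
MST edges: B F, B G, B C, E G, D E, A B, B H; total weight 6+1+4+4+2+7+14 = 38.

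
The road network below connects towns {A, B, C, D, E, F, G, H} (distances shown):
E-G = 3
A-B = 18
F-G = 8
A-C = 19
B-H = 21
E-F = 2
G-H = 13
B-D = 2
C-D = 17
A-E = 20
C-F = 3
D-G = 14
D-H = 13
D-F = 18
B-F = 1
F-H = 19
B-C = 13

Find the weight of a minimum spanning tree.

Prim, starting at F.
Step 1: cheapest edge leaving the tree is B-F (1); add B.
Step 2: cheapest edge leaving the tree is B-D (2); add D.
Step 3: cheapest edge leaving the tree is E-F (2); add E.
Step 4: cheapest edge leaving the tree is C-F (3); add C.
Step 5: cheapest edge leaving the tree is E-G (3); add G.
Step 6: cheapest edge leaving the tree is D-H (13); add H.
Step 7: cheapest edge leaving the tree is A-B (18); add A.
MST edges: B-F, B-D, E-F, C-F, E-G, D-H, A-B; total weight 1+2+2+3+3+13+18 = 42.

42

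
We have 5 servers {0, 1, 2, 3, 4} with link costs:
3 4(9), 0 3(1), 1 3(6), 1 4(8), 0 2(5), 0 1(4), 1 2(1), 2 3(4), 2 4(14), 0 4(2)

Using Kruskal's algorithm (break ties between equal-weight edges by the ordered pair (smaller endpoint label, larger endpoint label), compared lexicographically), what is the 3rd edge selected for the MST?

0-4

Kruskal: consider edges lightest-first.
0 3 (1): add. Components now {0,3} {1} {2} {4}
1 2 (1): add. Components now {0,3} {1,2} {4}
0 4 (2): add. Components now {0,3,4} {1,2}
0 1 (4): add. Components now {0,1,2,3,4}
The 3rd edge added is 0 4.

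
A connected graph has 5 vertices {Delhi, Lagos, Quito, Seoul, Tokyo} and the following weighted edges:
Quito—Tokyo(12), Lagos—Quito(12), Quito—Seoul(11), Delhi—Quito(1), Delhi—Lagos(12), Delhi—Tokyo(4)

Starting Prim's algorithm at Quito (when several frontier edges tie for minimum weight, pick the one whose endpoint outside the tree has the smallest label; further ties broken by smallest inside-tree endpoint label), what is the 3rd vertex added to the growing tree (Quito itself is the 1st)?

Tokyo

Prim's algorithm from Quito:
Step 1: cheapest edge leaving the tree is Delhi—Quito (1); add Delhi.
Step 2: cheapest edge leaving the tree is Delhi—Tokyo (4); add Tokyo.
Step 3: cheapest edge leaving the tree is Quito—Seoul (11); add Seoul.
Step 4: cheapest edge leaving the tree is Delhi—Lagos (12); add Lagos.
Vertex order: Quito, Delhi, Tokyo, Seoul, Lagos. The 3rd vertex is Tokyo.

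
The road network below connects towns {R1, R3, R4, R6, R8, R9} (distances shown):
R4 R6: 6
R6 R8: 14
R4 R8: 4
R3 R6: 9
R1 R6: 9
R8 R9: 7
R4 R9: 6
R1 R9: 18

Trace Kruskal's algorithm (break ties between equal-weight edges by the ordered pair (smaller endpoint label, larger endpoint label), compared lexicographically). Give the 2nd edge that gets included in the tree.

Kruskal: consider edges lightest-first.
R4 R8 (4): add — endpoints in different components.
R4 R6 (6): add — endpoints in different components.
R4 R9 (6): add — endpoints in different components.
R8 R9 (7): skip — R9 and R8 already connected.
R1 R6 (9): add — endpoints in different components.
R3 R6 (9): add — endpoints in different components.
The 2nd edge added is R4 R6.

R4-R6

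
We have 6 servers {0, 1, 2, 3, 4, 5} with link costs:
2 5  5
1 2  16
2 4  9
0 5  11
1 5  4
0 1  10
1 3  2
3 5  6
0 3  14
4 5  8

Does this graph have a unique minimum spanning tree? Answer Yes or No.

Kruskal: consider edges lightest-first.
1 3 (2): add. Components now {0} {1,3} {2} {4} {5}
1 5 (4): add. Components now {0} {1,3,5} {2} {4}
2 5 (5): add. Components now {0} {1,2,3,5} {4}
3 5 (6): skip — 3 and 5 already connected.
4 5 (8): add. Components now {0} {1,2,3,4,5}
2 4 (9): skip — 2 and 4 already connected.
0 1 (10): add. Components now {0,1,2,3,4,5}
Every non-tree edge has weight strictly greater than the heaviest edge on the tree path between its endpoints, so the MST is unique.

Yes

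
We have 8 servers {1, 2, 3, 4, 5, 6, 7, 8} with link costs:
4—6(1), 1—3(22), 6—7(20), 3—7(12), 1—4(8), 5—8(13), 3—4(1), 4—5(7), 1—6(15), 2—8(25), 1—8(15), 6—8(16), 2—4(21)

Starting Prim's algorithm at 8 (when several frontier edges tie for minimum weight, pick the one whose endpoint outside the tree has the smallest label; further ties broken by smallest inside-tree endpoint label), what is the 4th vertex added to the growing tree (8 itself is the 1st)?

Prim's algorithm from 8:
Step 1: frontier [5—8 13, 1—8 15, 6—8 16, 2—8 25] → take 5—8 (13); add 5.
Step 2: frontier [4—5 7, 1—8 15, 6—8 16, 2—8 25] → take 4—5 (7); add 4.
Step 3: frontier [3—4 1, 4—6 1, 1—4 8, 2—4 21, 1—8 15, 6—8 16, 2—8 25] → take 3—4 (1); add 3.
Step 4: frontier [3—7 12, 1—3 22, 4—6 1, 1—4 8, 2—4 21, 1—8 15, 6—8 16, 2—8 25] → take 4—6 (1); add 6.
Step 5: frontier [3—7 12, 1—3 22, 1—4 8, 2—4 21, 1—6 15, 6—7 20, 1—8 15, 2—8 25] → take 1—4 (8); add 1.
Step 6: frontier [3—7 12, 2—4 21, 6—7 20, 2—8 25] → take 3—7 (12); add 7.
Step 7: frontier [2—4 21, 2—8 25] → take 2—4 (21); add 2.
Vertex order: 8, 5, 4, 3, 6, 1, 7, 2. The 4th vertex is 3.

3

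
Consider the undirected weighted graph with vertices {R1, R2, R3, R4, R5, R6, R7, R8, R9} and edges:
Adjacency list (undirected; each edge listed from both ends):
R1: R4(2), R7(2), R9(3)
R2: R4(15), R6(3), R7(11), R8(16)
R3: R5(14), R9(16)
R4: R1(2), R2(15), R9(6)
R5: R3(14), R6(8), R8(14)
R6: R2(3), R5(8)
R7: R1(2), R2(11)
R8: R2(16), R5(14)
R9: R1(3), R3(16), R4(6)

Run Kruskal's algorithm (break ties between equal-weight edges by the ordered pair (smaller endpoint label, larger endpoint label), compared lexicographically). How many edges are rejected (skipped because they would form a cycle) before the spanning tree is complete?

Kruskal: consider edges lightest-first.
R1–R4 (2): add — endpoints in different components.
R1–R7 (2): add — endpoints in different components.
R1–R9 (3): add — endpoints in different components.
R2–R6 (3): add — endpoints in different components.
R4–R9 (6): skip — R4 and R9 already connected.
R5–R6 (8): add — endpoints in different components.
R2–R7 (11): add — endpoints in different components.
R3–R5 (14): add — endpoints in different components.
R5–R8 (14): add — endpoints in different components.
Edges rejected before the tree was complete: 1.

1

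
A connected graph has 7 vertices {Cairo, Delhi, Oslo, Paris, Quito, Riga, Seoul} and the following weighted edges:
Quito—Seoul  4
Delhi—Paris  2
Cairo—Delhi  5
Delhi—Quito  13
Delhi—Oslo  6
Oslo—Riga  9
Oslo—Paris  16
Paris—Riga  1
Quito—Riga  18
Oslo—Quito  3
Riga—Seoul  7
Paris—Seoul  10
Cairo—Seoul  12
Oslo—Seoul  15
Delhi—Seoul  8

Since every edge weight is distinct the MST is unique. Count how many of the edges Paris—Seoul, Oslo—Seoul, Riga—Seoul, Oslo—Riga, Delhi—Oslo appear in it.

1

Sort edges by weight, then run Kruskal:
Paris—Riga (1): add. Components now {Paris,Riga} {Cairo} {Oslo} {Quito} {Seoul} {Delhi}
Delhi—Paris (2): add. Components now {Delhi,Paris,Riga} {Cairo} {Oslo} {Quito} {Seoul}
Oslo—Quito (3): add. Components now {Delhi,Paris,Riga} {Cairo} {Oslo,Quito} {Seoul}
Quito—Seoul (4): add. Components now {Delhi,Paris,Riga} {Cairo} {Oslo,Quito,Seoul}
Cairo—Delhi (5): add. Components now {Cairo,Delhi,Paris,Riga} {Oslo,Quito,Seoul}
Delhi—Oslo (6): add. Components now {Cairo,Delhi,Oslo,Paris,Quito,Riga,Seoul}
MST edge set: {Paris—Riga, Delhi—Paris, Oslo—Quito, Quito—Seoul, Cairo—Delhi, Delhi—Oslo}.
Of the listed edges, {Delhi—Oslo} are in the MST → 1.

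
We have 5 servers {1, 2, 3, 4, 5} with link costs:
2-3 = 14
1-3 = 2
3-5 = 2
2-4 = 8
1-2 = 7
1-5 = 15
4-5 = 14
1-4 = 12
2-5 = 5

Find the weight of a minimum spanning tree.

17

Prim's algorithm from 5:
Step 1: cheapest edge leaving the tree is 3-5 (2); add 3.
Step 2: cheapest edge leaving the tree is 1-3 (2); add 1.
Step 3: cheapest edge leaving the tree is 2-5 (5); add 2.
Step 4: cheapest edge leaving the tree is 2-4 (8); add 4.
MST edges: 3-5, 1-3, 2-5, 2-4; total weight 2+2+5+8 = 17.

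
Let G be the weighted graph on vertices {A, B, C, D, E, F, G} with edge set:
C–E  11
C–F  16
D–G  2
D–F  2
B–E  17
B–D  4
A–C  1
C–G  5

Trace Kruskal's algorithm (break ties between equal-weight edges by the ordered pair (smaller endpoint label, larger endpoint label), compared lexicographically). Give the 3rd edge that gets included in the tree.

Kruskal's algorithm — process edges by increasing weight (ties by edge label):
A–C (1): add — endpoints in different components.
D–F (2): add — endpoints in different components.
D–G (2): add — endpoints in different components.
B–D (4): add — endpoints in different components.
C–G (5): add — endpoints in different components.
C–E (11): add — endpoints in different components.
The 3rd edge added is D–G.

D-G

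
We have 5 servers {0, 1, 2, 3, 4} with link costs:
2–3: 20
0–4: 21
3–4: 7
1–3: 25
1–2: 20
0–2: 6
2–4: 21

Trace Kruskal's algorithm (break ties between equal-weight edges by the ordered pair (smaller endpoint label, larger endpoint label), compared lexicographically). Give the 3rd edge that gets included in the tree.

Kruskal's algorithm — process edges by increasing weight (ties by edge label):
0–2 (6): add — endpoints in different components.
3–4 (7): add — endpoints in different components.
1–2 (20): add — endpoints in different components.
2–3 (20): add — endpoints in different components.
The 3rd edge added is 1–2.

1-2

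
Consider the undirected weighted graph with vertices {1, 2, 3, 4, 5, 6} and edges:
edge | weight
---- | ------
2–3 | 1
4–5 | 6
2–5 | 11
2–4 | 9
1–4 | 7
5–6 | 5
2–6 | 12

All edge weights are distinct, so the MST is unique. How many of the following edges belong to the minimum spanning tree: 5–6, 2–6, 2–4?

Sort edges by weight, then run Kruskal:
2–3 (1): add — endpoints in different components.
5–6 (5): add — endpoints in different components.
4–5 (6): add — endpoints in different components.
1–4 (7): add — endpoints in different components.
2–4 (9): add — endpoints in different components.
MST edge set: {2–3, 5–6, 4–5, 1–4, 2–4}.
Of the listed edges, {5–6, 2–4} are in the MST → 2.

2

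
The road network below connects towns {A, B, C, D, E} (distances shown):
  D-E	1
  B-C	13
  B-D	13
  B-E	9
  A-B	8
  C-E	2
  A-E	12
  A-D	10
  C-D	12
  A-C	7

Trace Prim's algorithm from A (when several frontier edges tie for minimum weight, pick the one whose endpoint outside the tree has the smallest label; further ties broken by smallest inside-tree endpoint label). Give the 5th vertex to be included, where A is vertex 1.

B

Prim's algorithm from A:
Step 1: cheapest edge leaving the tree is A-C (7); add C.
Step 2: cheapest edge leaving the tree is C-E (2); add E.
Step 3: cheapest edge leaving the tree is D-E (1); add D.
Step 4: cheapest edge leaving the tree is A-B (8); add B.
Vertex order: A, C, E, D, B. The 5th vertex is B.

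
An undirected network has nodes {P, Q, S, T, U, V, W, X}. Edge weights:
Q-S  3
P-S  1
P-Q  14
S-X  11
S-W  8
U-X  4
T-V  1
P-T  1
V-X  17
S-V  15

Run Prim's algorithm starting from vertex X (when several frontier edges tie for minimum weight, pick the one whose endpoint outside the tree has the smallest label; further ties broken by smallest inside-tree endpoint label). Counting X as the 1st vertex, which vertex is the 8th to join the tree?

Prim, starting at X.
Step 1: frontier [U-X 4, S-X 11, V-X 17] → take U-X (4); add U.
Step 2: frontier [S-X 11, V-X 17] → take S-X (11); add S.
Step 3: frontier [P-S 1, Q-S 3, S-W 8, S-V 15, V-X 17] → take P-S (1); add P.
Step 4: frontier [P-T 1, P-Q 14, Q-S 3, S-W 8, S-V 15, V-X 17] → take P-T (1); add T.
Step 5: frontier [P-Q 14, Q-S 3, S-W 8, S-V 15, T-V 1, V-X 17] → take T-V (1); add V.
Step 6: frontier [P-Q 14, Q-S 3, S-W 8] → take Q-S (3); add Q.
Step 7: frontier [S-W 8] → take S-W (8); add W.
Vertex order: X, U, S, P, T, V, Q, W. The 8th vertex is W.

W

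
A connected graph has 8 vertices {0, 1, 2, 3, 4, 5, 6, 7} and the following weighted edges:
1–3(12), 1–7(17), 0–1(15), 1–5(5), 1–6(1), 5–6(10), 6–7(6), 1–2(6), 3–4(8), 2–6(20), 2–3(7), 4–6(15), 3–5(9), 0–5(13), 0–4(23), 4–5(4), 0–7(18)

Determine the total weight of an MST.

Grow the tree from 6 using Prim:
Step 1: cheapest edge leaving the tree is 1–6 (1); add 1.
Step 2: cheapest edge leaving the tree is 1–5 (5); add 5.
Step 3: cheapest edge leaving the tree is 4–5 (4); add 4.
Step 4: cheapest edge leaving the tree is 1–2 (6); add 2.
Step 5: cheapest edge leaving the tree is 6–7 (6); add 7.
Step 6: cheapest edge leaving the tree is 2–3 (7); add 3.
Step 7: cheapest edge leaving the tree is 0–5 (13); add 0.
MST edges: 1–6, 1–5, 4–5, 1–2, 6–7, 2–3, 0–5; total weight 1+5+4+6+6+7+13 = 42.

42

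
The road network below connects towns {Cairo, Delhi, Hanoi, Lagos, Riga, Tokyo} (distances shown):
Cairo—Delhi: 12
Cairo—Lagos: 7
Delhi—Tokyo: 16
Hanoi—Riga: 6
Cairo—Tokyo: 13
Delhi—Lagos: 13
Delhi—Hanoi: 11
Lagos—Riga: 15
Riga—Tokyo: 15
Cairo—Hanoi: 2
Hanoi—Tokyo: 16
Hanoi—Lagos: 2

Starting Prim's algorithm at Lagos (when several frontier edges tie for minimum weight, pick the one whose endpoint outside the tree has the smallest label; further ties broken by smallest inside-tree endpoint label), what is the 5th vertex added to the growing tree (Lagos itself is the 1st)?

Delhi

Prim, starting at Lagos.
Step 1: cheapest edge leaving the tree is Hanoi—Lagos (2); add Hanoi.
Step 2: cheapest edge leaving the tree is Cairo—Hanoi (2); add Cairo.
Step 3: cheapest edge leaving the tree is Hanoi—Riga (6); add Riga.
Step 4: cheapest edge leaving the tree is Delhi—Hanoi (11); add Delhi.
Step 5: cheapest edge leaving the tree is Cairo—Tokyo (13); add Tokyo.
Vertex order: Lagos, Hanoi, Cairo, Riga, Delhi, Tokyo. The 5th vertex is Delhi.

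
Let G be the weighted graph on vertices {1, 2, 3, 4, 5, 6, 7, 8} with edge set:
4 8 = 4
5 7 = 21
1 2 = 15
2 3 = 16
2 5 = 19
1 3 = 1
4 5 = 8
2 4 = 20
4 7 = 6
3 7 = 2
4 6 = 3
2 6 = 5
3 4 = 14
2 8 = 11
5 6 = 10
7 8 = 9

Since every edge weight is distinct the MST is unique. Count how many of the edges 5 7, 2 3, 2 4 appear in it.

Kruskal's algorithm — process edges by increasing weight (ties by edge label):
1 3 (1): add — endpoints in different components.
3 7 (2): add — endpoints in different components.
4 6 (3): add — endpoints in different components.
4 8 (4): add — endpoints in different components.
2 6 (5): add — endpoints in different components.
4 7 (6): add — endpoints in different components.
4 5 (8): add — endpoints in different components.
MST edge set: {1 3, 3 7, 4 6, 4 8, 2 6, 4 7, 4 5}.
Of the listed edges, {} are in the MST → 0.

0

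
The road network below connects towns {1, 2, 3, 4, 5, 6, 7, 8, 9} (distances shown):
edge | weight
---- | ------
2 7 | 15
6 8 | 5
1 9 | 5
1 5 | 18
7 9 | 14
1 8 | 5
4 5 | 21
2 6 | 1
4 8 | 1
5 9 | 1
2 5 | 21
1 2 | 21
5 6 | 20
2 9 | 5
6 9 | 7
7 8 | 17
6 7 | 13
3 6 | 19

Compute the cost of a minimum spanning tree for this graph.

Prim's algorithm from 2:
Step 1: cheapest edge leaving the tree is 2 6 (1); add 6.
Step 2: cheapest edge leaving the tree is 6 8 (5); add 8.
Step 3: cheapest edge leaving the tree is 4 8 (1); add 4.
Step 4: cheapest edge leaving the tree is 1 8 (5); add 1.
Step 5: cheapest edge leaving the tree is 1 9 (5); add 9.
Step 6: cheapest edge leaving the tree is 5 9 (1); add 5.
Step 7: cheapest edge leaving the tree is 6 7 (13); add 7.
Step 8: cheapest edge leaving the tree is 3 6 (19); add 3.
MST edges: 2 6, 6 8, 4 8, 1 8, 1 9, 5 9, 6 7, 3 6; total weight 1+5+1+5+5+1+13+19 = 50.

50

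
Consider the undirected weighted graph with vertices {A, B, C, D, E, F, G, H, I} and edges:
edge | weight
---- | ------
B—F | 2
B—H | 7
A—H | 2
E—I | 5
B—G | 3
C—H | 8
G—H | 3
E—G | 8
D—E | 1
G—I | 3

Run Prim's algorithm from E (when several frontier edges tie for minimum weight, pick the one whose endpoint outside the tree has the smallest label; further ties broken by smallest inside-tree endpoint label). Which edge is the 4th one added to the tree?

B-G

Prim's algorithm from E:
Step 1: cheapest edge leaving the tree is D—E (1); add D.
Step 2: cheapest edge leaving the tree is E—I (5); add I.
Step 3: cheapest edge leaving the tree is G—I (3); add G.
Step 4: cheapest edge leaving the tree is B—G (3); add B.
Step 5: cheapest edge leaving the tree is B—F (2); add F.
Step 6: cheapest edge leaving the tree is G—H (3); add H.
Step 7: cheapest edge leaving the tree is A—H (2); add A.
Step 8: cheapest edge leaving the tree is C—H (8); add C.
The 4th edge added is B—G.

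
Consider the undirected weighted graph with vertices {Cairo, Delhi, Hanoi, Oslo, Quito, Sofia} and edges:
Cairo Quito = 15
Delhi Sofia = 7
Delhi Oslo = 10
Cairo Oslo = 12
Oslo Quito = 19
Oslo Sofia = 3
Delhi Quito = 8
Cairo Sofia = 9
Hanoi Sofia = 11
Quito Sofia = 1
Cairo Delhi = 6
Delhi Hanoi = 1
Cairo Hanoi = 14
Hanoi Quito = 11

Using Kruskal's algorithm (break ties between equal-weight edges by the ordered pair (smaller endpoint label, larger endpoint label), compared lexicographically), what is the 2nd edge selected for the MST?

Quito-Sofia

Kruskal's algorithm — process edges by increasing weight (ties by edge label):
Delhi Hanoi (1): add — endpoints in different components.
Quito Sofia (1): add — endpoints in different components.
Oslo Sofia (3): add — endpoints in different components.
Cairo Delhi (6): add — endpoints in different components.
Delhi Sofia (7): add — endpoints in different components.
The 2nd edge added is Quito Sofia.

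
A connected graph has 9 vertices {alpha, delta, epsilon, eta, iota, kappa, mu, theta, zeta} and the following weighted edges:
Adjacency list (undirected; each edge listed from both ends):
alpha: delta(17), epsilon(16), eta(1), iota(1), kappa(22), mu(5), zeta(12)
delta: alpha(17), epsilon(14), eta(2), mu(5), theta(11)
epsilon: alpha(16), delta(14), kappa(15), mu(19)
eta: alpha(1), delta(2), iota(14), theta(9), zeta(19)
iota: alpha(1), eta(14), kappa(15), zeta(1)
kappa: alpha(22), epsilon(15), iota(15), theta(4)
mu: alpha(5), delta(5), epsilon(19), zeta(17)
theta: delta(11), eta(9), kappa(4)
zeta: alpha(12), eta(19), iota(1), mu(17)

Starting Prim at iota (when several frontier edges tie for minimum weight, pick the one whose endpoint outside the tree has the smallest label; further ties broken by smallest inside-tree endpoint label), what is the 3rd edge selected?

Prim, starting at iota.
Step 1: cheapest edge leaving the tree is alpha–iota (1); add alpha.
Step 2: cheapest edge leaving the tree is alpha–eta (1); add eta.
Step 3: cheapest edge leaving the tree is iota–zeta (1); add zeta.
Step 4: cheapest edge leaving the tree is delta–eta (2); add delta.
Step 5: cheapest edge leaving the tree is alpha–mu (5); add mu.
Step 6: cheapest edge leaving the tree is eta–theta (9); add theta.
Step 7: cheapest edge leaving the tree is kappa–theta (4); add kappa.
Step 8: cheapest edge leaving the tree is delta–epsilon (14); add epsilon.
The 3rd edge added is iota–zeta.

iota-zeta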